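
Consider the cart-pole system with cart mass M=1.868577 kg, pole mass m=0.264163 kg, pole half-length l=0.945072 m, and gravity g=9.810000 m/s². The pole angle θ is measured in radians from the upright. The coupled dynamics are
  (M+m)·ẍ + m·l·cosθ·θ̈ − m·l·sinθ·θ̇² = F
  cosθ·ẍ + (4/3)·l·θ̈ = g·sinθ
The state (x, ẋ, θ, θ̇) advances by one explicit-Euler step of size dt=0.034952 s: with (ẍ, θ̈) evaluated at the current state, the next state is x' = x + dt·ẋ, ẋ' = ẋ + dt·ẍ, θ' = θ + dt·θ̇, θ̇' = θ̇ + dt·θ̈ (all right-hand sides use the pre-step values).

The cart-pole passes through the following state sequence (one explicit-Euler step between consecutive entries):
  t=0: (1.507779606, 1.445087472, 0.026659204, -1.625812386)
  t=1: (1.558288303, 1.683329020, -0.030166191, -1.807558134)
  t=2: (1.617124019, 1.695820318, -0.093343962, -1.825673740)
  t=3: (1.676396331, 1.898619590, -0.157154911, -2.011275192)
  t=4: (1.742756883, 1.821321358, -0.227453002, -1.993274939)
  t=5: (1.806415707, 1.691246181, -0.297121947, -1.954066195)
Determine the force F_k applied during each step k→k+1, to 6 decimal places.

F_0 = 13.221996 N
F_1 = 0.657474 N
F_2 = 11.132260 N
F_3 = -4.431624 N
F_4 = -7.440555 N

step 0→1:
  ẍ = (ẋ'−ẋ)/dt = (1.683329020−1.445087472)/0.034952 = 6.816249
  θ̈ = (θ̇'−θ̇)/dt = (-1.807558134−-1.625812386)/0.034952 = -5.199867
  sinθ=0.026656, cosθ=0.999645
  F = (M+m)·ẍ + m·l·cosθ·θ̈ − m·l·sinθ·θ̇² = 14.537288 + -1.297701 − 0.017590 = 13.221996
step 1→2:
  ẍ = (ẋ'−ẋ)/dt = (1.695820318−1.683329020)/0.034952 = 0.357384
  θ̈ = (θ̇'−θ̇)/dt = (-1.825673740−-1.807558134)/0.034952 = -0.518300
  sinθ=-0.030162, cosθ=0.999545
  F = (M+m)·ẍ + m·l·cosθ·θ̈ − m·l·sinθ·θ̇² = 0.762208 + -0.129336 − -0.024602 = 0.657474
step 2→3:
  ẍ = (ẋ'−ẋ)/dt = (1.898619590−1.695820318)/0.034952 = 5.802222
  θ̈ = (θ̇'−θ̇)/dt = (-2.011275192−-1.825673740)/0.034952 = -5.310181
  sinθ=-0.093208, cosθ=0.995647
  F = (M+m)·ẍ + m·l·cosθ·θ̈ − m·l·sinθ·θ̇² = 12.374632 + -1.319932 − -0.077560 = 11.132260
step 3→4:
  ẍ = (ẋ'−ẋ)/dt = (1.821321358−1.898619590)/0.034952 = -2.211554
  θ̈ = (θ̇'−θ̇)/dt = (-1.993274939−-2.011275192)/0.034952 = 0.514999
  sinθ=-0.156509, cosθ=0.987677
  F = (M+m)·ẍ + m·l·cosθ·θ̈ − m·l·sinθ·θ̇² = -4.716669 + 0.126987 − -0.158059 = -4.431624
step 4→5:
  ẍ = (ẋ'−ẋ)/dt = (1.691246181−1.821321358)/0.034952 = -3.721537
  θ̈ = (θ̇'−θ̇)/dt = (-1.954066195−-1.993274939)/0.034952 = 1.121788
  sinθ=-0.225497, cosθ=0.974244
  F = (M+m)·ẍ + m·l·cosθ·θ̈ − m·l·sinθ·θ̇² = -7.937072 + 0.272845 − -0.223672 = -7.440555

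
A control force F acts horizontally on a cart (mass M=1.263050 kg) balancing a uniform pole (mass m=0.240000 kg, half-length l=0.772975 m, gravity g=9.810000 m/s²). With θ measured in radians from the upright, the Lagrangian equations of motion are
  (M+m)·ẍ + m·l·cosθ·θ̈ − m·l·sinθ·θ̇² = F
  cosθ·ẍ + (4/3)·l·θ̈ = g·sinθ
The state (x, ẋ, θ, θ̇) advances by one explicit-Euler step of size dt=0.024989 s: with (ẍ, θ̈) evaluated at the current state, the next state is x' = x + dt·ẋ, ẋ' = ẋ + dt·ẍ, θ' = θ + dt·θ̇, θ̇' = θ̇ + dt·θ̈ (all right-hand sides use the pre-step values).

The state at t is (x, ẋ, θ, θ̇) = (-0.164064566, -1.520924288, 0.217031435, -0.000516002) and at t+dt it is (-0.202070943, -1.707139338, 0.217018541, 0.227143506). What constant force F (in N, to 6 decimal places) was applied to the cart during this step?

ẍ = (ẋ'−ẋ)/dt = (-1.707139338−-1.520924288)/0.024989 = -7.451881
θ̈ = (θ̇'−θ̇)/dt = (0.227143506−-0.000516002)/0.024989 = 9.110389
sinθ=0.215332, cosθ=0.976541
F = (M+m)·ẍ + m·l·cosθ·θ̈ − m·l·sinθ·θ̇² = -11.200549 + 1.650456 − 0.000000 = -9.550093

F = -9.550093 N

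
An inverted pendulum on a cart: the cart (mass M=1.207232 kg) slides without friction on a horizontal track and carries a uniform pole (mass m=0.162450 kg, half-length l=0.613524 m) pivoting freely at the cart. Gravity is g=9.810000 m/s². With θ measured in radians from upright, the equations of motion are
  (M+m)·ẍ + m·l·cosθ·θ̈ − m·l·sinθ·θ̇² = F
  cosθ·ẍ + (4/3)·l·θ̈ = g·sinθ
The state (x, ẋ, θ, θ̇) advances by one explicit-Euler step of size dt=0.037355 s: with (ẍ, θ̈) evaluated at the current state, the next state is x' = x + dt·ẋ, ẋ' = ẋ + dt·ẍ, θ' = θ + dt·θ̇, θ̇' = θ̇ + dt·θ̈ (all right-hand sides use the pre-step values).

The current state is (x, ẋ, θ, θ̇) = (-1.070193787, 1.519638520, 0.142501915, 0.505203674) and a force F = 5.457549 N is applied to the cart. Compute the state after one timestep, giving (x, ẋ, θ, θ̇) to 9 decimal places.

sinθ=0.142020112, cosθ=0.989863772
temp = (F + m·l·θ̇²·sinθ)/(M+m) = (5.457549 + 0.003612718)/1.369682 = 3.987174920
θ̈ = (g·sinθ − cosθ·temp)/(l·(4/3 − m·cos²θ/(M+m))) = -3.419618686
ẍ = temp − m·l·θ̈·cosθ/(M+m) = 4.233486389
Euler: x'=-1.070193787+0.037355·1.519638520=-1.013427690, ẋ'=1.519638520+0.037355·4.233486389=1.677780404
       θ'=0.142501915+0.037355·0.505203674=0.161373798, θ̇'=0.505203674+0.037355·-3.419618686=0.377463818

(-1.013427690, 1.677780404, 0.161373798, 0.377463818)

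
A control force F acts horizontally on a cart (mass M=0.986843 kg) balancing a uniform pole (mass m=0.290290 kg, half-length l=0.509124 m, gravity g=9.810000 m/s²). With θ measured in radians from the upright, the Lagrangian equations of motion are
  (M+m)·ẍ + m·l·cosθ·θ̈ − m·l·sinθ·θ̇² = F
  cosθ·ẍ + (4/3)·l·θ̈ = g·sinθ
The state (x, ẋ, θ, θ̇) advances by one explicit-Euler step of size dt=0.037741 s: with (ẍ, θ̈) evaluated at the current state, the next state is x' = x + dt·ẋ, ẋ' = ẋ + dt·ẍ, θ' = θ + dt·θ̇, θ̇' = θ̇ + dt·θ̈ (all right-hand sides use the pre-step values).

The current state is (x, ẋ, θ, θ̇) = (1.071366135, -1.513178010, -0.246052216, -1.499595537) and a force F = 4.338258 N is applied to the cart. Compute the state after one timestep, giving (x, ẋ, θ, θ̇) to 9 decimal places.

(1.014257284, -1.345582911, -0.302648451, -1.871895528)

sinθ=-0.243576984, cosθ=0.969881566
temp = (F + m·l·θ̇²·sinθ)/(M+m) = (4.338258 + -0.080954347)/1.277133 = 3.333484964
θ̈ = (g·sinθ − cosθ·temp)/(l·(4/3 − m·cos²θ/(M+m))) = -9.864603252
ẍ = temp − m·l·θ̈·cosθ/(M+m) = 4.440663982
Euler: x'=1.071366135+0.037741·-1.513178010=1.014257284, ẋ'=-1.513178010+0.037741·4.440663982=-1.345582911
       θ'=-0.246052216+0.037741·-1.499595537=-0.302648451, θ̇'=-1.499595537+0.037741·-9.864603252=-1.871895528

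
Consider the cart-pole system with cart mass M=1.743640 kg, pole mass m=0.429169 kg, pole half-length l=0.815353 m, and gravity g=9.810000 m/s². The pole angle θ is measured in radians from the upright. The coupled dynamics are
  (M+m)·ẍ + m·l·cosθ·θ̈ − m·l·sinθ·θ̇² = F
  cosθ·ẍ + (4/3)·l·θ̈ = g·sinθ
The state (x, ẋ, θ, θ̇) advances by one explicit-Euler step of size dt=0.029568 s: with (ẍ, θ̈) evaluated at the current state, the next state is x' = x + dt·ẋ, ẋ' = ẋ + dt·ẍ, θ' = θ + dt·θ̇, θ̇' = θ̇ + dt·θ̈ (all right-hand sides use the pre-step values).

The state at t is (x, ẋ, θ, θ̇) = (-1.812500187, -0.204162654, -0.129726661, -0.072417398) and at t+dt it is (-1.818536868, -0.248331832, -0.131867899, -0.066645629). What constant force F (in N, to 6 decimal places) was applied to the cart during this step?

ẍ = (ẋ'−ẋ)/dt = (-0.248331832−-0.204162654)/0.029568 = -1.493817
θ̈ = (θ̇'−θ̇)/dt = (-0.066645629−-0.072417398)/0.029568 = 0.195203
sinθ=-0.129363, cosθ=0.991597
F = (M+m)·ẍ + m·l·cosθ·θ̈ − m·l·sinθ·θ̇² = -3.245779 + 0.067732 − -0.000237 = -3.177809

F = -3.177809 N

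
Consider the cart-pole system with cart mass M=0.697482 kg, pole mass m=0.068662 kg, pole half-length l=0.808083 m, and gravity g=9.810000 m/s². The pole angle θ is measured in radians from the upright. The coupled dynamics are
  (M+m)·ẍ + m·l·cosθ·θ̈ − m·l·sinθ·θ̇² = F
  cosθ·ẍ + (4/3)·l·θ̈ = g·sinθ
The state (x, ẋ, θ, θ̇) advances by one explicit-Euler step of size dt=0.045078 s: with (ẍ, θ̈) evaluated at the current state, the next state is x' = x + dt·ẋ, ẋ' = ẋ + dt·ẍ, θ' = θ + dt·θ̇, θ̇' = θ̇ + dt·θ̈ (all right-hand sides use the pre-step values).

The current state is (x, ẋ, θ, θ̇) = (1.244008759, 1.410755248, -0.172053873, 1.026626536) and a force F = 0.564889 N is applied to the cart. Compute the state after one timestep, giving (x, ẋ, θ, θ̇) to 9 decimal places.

(1.307602784, 1.451045278, -0.125775602, 0.919516411)

sinθ=-0.171206257, cosθ=0.985235209
temp = (F + m·l·θ̇²·sinθ)/(M+m) = (0.564889 + -0.010011912)/0.766144 = 0.724246471
θ̈ = (g·sinθ − cosθ·temp)/(l·(4/3 − m·cos²θ/(M+m))) = -2.376106420
ẍ = temp − m·l·θ̈·cosθ/(M+m) = 0.893784772
Euler: x'=1.244008759+0.045078·1.410755248=1.307602784, ẋ'=1.410755248+0.045078·0.893784772=1.451045278
       θ'=-0.172053873+0.045078·1.026626536=-0.125775602, θ̇'=1.026626536+0.045078·-2.376106420=0.919516411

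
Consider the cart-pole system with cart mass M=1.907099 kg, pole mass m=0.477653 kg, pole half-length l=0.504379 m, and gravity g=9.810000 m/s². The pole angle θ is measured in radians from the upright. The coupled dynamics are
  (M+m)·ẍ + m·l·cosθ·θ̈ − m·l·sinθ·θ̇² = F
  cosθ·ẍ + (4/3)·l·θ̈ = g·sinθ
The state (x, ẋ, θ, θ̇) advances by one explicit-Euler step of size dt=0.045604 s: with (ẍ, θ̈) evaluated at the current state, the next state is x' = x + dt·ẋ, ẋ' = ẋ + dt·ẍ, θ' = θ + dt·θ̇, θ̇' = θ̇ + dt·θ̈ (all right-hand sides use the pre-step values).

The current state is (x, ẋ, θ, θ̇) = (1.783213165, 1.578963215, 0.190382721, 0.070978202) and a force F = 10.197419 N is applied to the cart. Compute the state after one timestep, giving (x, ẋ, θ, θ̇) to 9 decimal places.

(1.855220203, 1.792401481, 0.193619611, -0.114779303)

sinθ=0.189234715, cosθ=0.981931883
temp = (F + m·l·θ̇²·sinθ)/(M+m) = (10.197419 + 0.000229678)/2.384752 = 4.276188333
θ̈ = (g·sinθ − cosθ·temp)/(l·(4/3 − m·cos²θ/(M+m))) = -4.073272193
ẍ = temp − m·l·θ̈·cosθ/(M+m) = 4.680253188
Euler: x'=1.783213165+0.045604·1.578963215=1.855220203, ẋ'=1.578963215+0.045604·4.680253188=1.792401481
       θ'=0.190382721+0.045604·0.070978202=0.193619611, θ̇'=0.070978202+0.045604·-4.073272193=-0.114779303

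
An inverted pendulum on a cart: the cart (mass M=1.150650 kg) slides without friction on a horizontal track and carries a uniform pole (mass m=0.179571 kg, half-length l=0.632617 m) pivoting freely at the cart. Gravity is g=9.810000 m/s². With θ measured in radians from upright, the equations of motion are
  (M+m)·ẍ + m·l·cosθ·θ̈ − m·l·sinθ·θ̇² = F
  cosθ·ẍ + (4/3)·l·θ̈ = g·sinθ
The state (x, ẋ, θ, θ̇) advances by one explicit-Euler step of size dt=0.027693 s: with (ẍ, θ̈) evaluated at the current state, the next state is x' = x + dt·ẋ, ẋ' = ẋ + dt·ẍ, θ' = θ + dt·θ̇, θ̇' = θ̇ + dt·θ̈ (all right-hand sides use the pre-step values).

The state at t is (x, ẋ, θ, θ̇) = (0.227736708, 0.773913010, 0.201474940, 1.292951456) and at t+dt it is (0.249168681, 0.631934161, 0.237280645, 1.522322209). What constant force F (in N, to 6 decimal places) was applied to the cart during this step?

ẍ = (ẋ'−ẋ)/dt = (0.631934161−0.773913010)/0.027693 = -5.126886
θ̈ = (θ̇'−θ̇)/dt = (1.522322209−1.292951456)/0.027693 = 8.282626
sinθ=0.200115, cosθ=0.979772
F = (M+m)·ẍ + m·l·cosθ·θ̈ − m·l·sinθ·θ̇² = -6.819891 + 0.921871 − 0.038003 = -5.936023

F = -5.936023 N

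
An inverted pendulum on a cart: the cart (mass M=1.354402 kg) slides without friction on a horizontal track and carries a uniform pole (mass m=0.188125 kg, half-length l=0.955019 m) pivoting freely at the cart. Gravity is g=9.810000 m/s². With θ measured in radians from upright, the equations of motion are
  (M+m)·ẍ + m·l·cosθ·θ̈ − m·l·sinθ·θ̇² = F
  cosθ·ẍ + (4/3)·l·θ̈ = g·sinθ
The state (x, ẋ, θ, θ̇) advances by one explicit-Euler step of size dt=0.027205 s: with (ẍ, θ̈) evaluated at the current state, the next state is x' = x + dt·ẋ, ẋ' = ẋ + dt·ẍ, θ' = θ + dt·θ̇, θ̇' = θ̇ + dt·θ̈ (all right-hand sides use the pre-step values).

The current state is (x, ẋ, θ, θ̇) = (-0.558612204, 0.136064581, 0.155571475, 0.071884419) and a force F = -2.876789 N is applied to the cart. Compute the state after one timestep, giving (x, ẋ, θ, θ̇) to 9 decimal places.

sinθ=0.154944698, cosθ=0.987923145
temp = (F + m·l·θ̇²·sinθ)/(M+m) = (-2.876789 + 0.000143848)/1.542527 = -1.864891280
θ̈ = (g·sinθ − cosθ·temp)/(l·(4/3 − m·cos²θ/(M+m))) = 2.899395961
ẍ = temp − m·l·θ̈·cosθ/(M+m) = -2.198514631
Euler: x'=-0.558612204+0.027205·0.136064581=-0.554910567, ẋ'=0.136064581+0.027205·-2.198514631=0.076253990
       θ'=0.155571475+0.027205·0.071884419=0.157527091, θ̇'=0.071884419+0.027205·2.899395961=0.150762486

(-0.554910567, 0.076253990, 0.157527091, 0.150762486)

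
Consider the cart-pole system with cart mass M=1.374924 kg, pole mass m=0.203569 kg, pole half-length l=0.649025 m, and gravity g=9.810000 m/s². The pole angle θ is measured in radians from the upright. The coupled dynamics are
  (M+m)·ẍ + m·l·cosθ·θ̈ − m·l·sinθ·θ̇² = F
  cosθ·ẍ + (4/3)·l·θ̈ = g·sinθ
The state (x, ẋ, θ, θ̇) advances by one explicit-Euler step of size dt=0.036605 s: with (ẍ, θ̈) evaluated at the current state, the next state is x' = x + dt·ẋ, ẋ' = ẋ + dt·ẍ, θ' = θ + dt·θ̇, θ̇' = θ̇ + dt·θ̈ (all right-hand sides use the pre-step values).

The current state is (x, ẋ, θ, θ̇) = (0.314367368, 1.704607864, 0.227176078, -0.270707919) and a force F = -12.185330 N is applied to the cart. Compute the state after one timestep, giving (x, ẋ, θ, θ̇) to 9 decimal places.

sinθ=0.225227060, cosθ=0.974306303
temp = (F + m·l·θ̇²·sinθ)/(M+m) = (-12.185330 + 0.002180698)/1.578493 = -7.718215603
θ̈ = (g·sinθ − cosθ·temp)/(l·(4/3 − m·cos²θ/(M+m))) = 12.379742451
ẍ = temp − m·l·θ̈·cosθ/(M+m) = -8.727788145
Euler: x'=0.314367368+0.036605·1.704607864=0.376764539, ẋ'=1.704607864+0.036605·-8.727788145=1.385127179
       θ'=0.227176078+0.036605·-0.270707919=0.217266815, θ̇'=-0.270707919+0.036605·12.379742451=0.182452553

(0.376764539, 1.385127179, 0.217266815, 0.182452553)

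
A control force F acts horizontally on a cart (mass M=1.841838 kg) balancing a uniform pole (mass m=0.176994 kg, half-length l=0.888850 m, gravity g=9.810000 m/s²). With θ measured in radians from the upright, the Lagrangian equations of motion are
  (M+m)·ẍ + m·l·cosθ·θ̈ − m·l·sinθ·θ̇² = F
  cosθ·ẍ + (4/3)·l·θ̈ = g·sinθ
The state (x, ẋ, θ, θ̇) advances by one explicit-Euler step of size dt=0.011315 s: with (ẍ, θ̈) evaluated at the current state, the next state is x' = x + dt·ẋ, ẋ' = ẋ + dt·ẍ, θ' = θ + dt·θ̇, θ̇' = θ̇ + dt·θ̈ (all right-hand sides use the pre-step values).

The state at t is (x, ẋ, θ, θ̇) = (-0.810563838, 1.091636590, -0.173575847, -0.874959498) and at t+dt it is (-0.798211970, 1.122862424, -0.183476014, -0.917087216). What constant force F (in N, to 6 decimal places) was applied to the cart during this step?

ẍ = (ẋ'−ẋ)/dt = (1.122862424−1.091636590)/0.011315 = 2.759685
θ̈ = (θ̇'−θ̇)/dt = (-0.917087216−-0.874959498)/0.011315 = -3.723174
sinθ=-0.172706, cosθ=0.984973
F = (M+m)·ẍ + m·l·cosθ·θ̈ − m·l·sinθ·θ̇² = 5.571340 + -0.576932 − -0.020800 = 5.015208

F = 5.015208 N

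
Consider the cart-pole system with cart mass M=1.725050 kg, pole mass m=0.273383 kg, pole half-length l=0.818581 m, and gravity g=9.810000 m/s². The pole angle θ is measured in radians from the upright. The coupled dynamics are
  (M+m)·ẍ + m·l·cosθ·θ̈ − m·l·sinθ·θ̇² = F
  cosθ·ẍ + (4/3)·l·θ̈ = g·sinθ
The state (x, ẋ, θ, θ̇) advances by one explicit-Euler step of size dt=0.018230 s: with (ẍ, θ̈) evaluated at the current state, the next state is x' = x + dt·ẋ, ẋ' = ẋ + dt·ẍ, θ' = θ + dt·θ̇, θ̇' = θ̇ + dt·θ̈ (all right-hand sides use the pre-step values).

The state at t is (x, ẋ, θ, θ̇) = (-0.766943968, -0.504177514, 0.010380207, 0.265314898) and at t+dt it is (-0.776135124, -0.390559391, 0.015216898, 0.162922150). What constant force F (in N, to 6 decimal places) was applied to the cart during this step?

ẍ = (ẋ'−ẋ)/dt = (-0.390559391−-0.504177514)/0.018230 = 6.232481
θ̈ = (θ̇'−θ̇)/dt = (0.162922150−0.265314898)/0.018230 = -5.616717
sinθ=0.010380, cosθ=0.999946
F = (M+m)·ẍ + m·l·cosθ·θ̈ − m·l·sinθ·θ̇² = 12.455195 + -1.256876 − 0.000164 = 11.198156

F = 11.198156 N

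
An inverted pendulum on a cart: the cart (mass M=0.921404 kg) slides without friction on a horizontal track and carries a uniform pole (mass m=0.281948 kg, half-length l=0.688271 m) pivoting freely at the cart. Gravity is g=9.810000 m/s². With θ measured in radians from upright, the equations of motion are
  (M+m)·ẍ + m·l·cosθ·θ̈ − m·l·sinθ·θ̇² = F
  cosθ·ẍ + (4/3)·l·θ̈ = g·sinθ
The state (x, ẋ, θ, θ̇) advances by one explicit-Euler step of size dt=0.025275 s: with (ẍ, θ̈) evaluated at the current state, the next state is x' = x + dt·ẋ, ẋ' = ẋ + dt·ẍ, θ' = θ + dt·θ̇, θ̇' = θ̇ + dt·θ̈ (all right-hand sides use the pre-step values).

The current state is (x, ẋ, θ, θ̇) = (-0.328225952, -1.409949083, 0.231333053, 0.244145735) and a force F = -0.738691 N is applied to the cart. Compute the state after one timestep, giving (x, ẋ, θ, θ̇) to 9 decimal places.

sinθ=0.229275269, cosθ=0.973361624
temp = (F + m·l·θ̇²·sinθ)/(M+m) = (-0.738691 + 0.002652064)/1.203352 = -0.611657218
θ̈ = (g·sinθ − cosθ·temp)/(l·(4/3 − m·cos²θ/(M+m))) = 3.718816474
ẍ = temp − m·l·θ̈·cosθ/(M+m) = -1.195390923
Euler: x'=-0.328225952+0.025275·-1.409949083=-0.363862415, ẋ'=-1.409949083+0.025275·-1.195390923=-1.440162589
       θ'=0.231333053+0.025275·0.244145735=0.237503836, θ̇'=0.244145735+0.025275·3.718816474=0.338138821

(-0.363862415, -1.440162589, 0.237503836, 0.338138821)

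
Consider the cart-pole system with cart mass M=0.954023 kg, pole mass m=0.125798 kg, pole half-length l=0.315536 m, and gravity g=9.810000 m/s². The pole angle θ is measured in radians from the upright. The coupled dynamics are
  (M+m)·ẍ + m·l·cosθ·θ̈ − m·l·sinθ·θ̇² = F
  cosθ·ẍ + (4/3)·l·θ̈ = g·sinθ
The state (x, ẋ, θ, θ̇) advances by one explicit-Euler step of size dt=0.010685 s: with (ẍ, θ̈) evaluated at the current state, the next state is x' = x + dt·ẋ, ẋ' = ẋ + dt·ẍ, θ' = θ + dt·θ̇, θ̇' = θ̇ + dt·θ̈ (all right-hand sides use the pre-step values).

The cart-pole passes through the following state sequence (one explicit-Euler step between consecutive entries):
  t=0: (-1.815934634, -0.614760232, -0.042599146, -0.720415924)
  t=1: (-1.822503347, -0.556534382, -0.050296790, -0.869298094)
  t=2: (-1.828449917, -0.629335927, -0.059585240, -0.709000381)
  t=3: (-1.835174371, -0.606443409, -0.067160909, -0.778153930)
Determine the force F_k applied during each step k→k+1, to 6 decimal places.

step 0→1:
  ẍ = (ẋ'−ẋ)/dt = (-0.556534382−-0.614760232)/0.010685 = 5.449307
  θ̈ = (θ̇'−θ̇)/dt = (-0.869298094−-0.720415924)/0.010685 = -13.933755
  sinθ=-0.042586, cosθ=0.999093
  F = (M+m)·ẍ + m·l·cosθ·θ̈ − m·l·sinθ·θ̇² = 5.884277 + -0.552582 − -0.000877 = 5.332572
step 1→2:
  ẍ = (ẋ'−ẋ)/dt = (-0.629335927−-0.556534382)/0.010685 = -6.813434
  θ̈ = (θ̇'−θ̇)/dt = (-0.709000381−-0.869298094)/0.010685 = 15.002126
  sinθ=-0.050276, cosθ=0.998735
  F = (M+m)·ẍ + m·l·cosθ·θ̈ − m·l·sinθ·θ̇² = -7.357289 + 0.594738 − -0.001508 = -6.761043
step 2→3:
  ẍ = (ẋ'−ẋ)/dt = (-0.606443409−-0.629335927)/0.010685 = 2.142491
  θ̈ = (θ̇'−θ̇)/dt = (-0.778153930−-0.709000381)/0.010685 = -6.472021
  sinθ=-0.059550, cosθ=0.998225
  F = (M+m)·ẍ + m·l·cosθ·θ̈ − m·l·sinθ·θ̇² = 2.313507 + -0.256443 − -0.001188 = 2.058252

F_0 = 5.332572 N
F_1 = -6.761043 N
F_2 = 2.058252 N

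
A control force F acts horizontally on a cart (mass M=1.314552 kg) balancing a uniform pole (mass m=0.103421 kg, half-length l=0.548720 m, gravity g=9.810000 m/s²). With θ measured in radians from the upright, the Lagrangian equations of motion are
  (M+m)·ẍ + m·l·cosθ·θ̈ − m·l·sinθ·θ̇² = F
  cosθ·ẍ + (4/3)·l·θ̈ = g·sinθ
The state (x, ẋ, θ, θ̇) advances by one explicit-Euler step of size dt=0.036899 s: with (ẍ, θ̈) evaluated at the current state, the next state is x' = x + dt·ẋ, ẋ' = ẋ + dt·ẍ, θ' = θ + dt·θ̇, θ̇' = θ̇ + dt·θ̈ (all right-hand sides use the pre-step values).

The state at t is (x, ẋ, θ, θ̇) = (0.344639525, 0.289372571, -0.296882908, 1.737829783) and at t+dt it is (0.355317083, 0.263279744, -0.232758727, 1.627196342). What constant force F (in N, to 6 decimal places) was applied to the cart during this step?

F = -1.115277 N

ẍ = (ẋ'−ẋ)/dt = (0.263279744−0.289372571)/0.036899 = -0.707142
θ̈ = (θ̇'−θ̇)/dt = (1.627196342−1.737829783)/0.036899 = -2.998277
sinθ=-0.292541, cosθ=0.956253
F = (M+m)·ẍ + m·l·cosθ·θ̈ − m·l·sinθ·θ̇² = -1.002708 + -0.162706 − -0.050137 = -1.115277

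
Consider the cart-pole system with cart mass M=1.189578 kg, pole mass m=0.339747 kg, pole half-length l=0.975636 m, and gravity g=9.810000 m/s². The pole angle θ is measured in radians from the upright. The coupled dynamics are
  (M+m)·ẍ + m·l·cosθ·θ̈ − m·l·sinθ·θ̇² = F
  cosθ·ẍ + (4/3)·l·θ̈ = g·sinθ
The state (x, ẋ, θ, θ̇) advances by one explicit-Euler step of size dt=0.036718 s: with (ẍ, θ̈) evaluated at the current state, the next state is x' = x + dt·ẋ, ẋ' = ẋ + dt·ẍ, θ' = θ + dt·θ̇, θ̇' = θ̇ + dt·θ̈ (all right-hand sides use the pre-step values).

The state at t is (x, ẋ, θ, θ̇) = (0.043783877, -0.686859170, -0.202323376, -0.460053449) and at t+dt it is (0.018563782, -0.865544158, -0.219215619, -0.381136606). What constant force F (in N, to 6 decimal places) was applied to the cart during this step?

ẍ = (ẋ'−ẋ)/dt = (-0.865544158−-0.686859170)/0.036718 = -4.866414
θ̈ = (θ̇'−θ̇)/dt = (-0.381136606−-0.460053449)/0.036718 = 2.149269
sinθ=-0.200946, cosθ=0.979602
F = (M+m)·ẍ + m·l·cosθ·θ̈ − m·l·sinθ·θ̇² = -7.442329 + 0.697885 − -0.014097 = -6.730346

F = -6.730346 N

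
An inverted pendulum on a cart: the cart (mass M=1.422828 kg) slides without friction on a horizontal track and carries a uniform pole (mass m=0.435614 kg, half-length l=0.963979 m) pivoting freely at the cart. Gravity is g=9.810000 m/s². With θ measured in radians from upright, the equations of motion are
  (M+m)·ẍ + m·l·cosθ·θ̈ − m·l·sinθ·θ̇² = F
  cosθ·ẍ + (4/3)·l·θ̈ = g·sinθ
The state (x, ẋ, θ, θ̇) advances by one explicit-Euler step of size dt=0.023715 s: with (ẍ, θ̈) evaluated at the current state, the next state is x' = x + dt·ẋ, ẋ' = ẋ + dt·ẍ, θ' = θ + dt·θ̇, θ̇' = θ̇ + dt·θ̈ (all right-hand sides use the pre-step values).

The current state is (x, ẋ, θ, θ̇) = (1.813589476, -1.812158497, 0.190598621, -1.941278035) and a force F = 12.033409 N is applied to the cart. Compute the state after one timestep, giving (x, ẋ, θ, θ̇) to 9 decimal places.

(1.770614137, -1.631820817, 0.144561212, -2.044754053)

sinθ=0.189446709, cosθ=0.981891004
temp = (F + m·l·θ̇²·sinθ)/(M+m) = (12.033409 + 0.299800222)/1.858442 = 6.636316453
θ̈ = (g·sinθ − cosθ·temp)/(l·(4/3 − m·cos²θ/(M+m))) = -4.363315106
ẍ = temp − m·l·θ̈·cosθ/(M+m) = 7.604371936
Euler: x'=1.813589476+0.023715·-1.812158497=1.770614137, ẋ'=-1.812158497+0.023715·7.604371936=-1.631820817
       θ'=0.190598621+0.023715·-1.941278035=0.144561212, θ̇'=-1.941278035+0.023715·-4.363315106=-2.044754053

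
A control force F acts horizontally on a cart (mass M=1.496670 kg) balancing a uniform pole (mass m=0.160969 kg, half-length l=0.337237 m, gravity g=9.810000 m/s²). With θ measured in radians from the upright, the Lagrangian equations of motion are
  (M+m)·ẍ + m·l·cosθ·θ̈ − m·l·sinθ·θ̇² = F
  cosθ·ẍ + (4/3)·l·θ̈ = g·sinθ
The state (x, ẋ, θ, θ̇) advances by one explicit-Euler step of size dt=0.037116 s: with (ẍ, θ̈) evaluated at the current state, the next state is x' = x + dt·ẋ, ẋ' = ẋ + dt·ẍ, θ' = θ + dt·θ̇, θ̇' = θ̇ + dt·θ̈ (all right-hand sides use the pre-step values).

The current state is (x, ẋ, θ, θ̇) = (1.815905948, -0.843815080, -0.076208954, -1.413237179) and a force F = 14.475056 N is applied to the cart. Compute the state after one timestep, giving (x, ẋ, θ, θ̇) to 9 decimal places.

sinθ=-0.076135208, cosθ=0.997097503
temp = (F + m·l·θ̇²·sinθ)/(M+m) = (14.475056 + -0.008254544)/1.657639 = 8.727353456
θ̈ = (g·sinθ − cosθ·temp)/(l·(4/3 − m·cos²θ/(M+m))) = -22.654312229
ẍ = temp − m·l·θ̈·cosθ/(M+m) = 9.467088201
Euler: x'=1.815905948+0.037116·-0.843815080=1.784586907, ẋ'=-0.843815080+0.037116·9.467088201=-0.492434634
       θ'=-0.076208954+0.037116·-1.413237179=-0.128662665, θ̇'=-1.413237179+0.037116·-22.654312229=-2.254074632

(1.784586907, -0.492434634, -0.128662665, -2.254074632)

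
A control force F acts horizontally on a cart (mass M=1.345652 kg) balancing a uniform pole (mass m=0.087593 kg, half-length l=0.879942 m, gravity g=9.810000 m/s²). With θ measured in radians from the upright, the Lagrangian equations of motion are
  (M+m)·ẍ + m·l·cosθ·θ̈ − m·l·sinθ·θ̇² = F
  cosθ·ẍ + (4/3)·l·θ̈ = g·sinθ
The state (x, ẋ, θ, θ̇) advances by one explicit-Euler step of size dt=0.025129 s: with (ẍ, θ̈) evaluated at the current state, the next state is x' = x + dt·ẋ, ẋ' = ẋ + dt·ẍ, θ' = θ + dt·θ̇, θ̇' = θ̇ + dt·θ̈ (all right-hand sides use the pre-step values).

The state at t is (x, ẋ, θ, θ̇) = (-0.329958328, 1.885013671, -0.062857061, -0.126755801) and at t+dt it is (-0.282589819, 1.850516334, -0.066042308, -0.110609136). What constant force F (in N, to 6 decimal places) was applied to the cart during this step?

F = -1.918067 N

ẍ = (ẋ'−ẋ)/dt = (1.850516334−1.885013671)/0.025129 = -1.372810
θ̈ = (θ̇'−θ̇)/dt = (-0.110609136−-0.126755801)/0.025129 = 0.642551
sinθ=-0.062816, cosθ=0.998025
F = (M+m)·ẍ + m·l·cosθ·θ̈ − m·l·sinθ·θ̇² = -1.967573 + 0.049428 − -0.000078 = -1.918067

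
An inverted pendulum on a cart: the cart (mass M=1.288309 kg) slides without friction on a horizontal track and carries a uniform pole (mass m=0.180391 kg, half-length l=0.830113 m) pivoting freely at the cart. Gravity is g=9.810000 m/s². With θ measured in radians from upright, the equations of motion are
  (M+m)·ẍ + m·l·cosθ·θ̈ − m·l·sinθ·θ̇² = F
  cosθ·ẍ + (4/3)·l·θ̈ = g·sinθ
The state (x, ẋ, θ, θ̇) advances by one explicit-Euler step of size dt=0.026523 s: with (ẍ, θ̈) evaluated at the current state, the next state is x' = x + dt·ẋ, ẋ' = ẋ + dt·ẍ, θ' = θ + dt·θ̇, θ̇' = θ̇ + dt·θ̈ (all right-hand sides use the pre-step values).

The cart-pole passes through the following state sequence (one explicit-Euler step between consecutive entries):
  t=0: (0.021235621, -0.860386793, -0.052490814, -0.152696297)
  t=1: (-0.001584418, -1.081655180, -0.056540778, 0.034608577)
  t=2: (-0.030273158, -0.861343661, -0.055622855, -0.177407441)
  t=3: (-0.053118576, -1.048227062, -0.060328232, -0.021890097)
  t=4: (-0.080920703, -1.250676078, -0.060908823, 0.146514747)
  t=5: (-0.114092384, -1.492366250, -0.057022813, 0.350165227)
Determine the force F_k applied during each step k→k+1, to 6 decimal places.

step 0→1:
  ẍ = (ẋ'−ẋ)/dt = (-1.081655180−-0.860386793)/0.026523 = -8.342510
  θ̈ = (θ̇'−θ̇)/dt = (0.034608577−-0.152696297)/0.026523 = 7.061979
  sinθ=-0.052467, cosθ=0.998623
  F = (M+m)·ẍ + m·l·cosθ·θ̈ − m·l·sinθ·θ̇² = -12.252644 + 1.056039 − -0.000183 = -11.196422
step 1→2:
  ẍ = (ẋ'−ẋ)/dt = (-0.861343661−-1.081655180)/0.026523 = 8.306433
  θ̈ = (θ̇'−θ̇)/dt = (-0.177407441−0.034608577)/0.026523 = -7.993667
  sinθ=-0.056511, cosθ=0.998402
  F = (M+m)·ẍ + m·l·cosθ·θ̈ − m·l·sinθ·θ̇² = 12.199658 + -1.195098 − -0.000010 = 11.004570
step 2→3:
  ẍ = (ẋ'−ẋ)/dt = (-1.048227062−-0.861343661)/0.026523 = -7.046088
  θ̈ = (θ̇'−θ̇)/dt = (-0.021890097−-0.177407441)/0.026523 = 5.863490
  sinθ=-0.055594, cosθ=0.998453
  F = (M+m)·ẍ + m·l·cosθ·θ̈ − m·l·sinθ·θ̇² = -10.348590 + 0.876670 − -0.000262 = -9.471658
step 3→4:
  ẍ = (ẋ'−ẋ)/dt = (-1.250676078−-1.048227062)/0.026523 = -7.632961
  θ̈ = (θ̇'−θ̇)/dt = (0.146514747−-0.021890097)/0.026523 = 6.349389
  sinθ=-0.060292, cosθ=0.998181
  F = (M+m)·ẍ + m·l·cosθ·θ̈ − m·l·sinθ·θ̇² = -11.210529 + 0.949059 − -0.000004 = -10.261466
step 4→5:
  ẍ = (ẋ'−ẋ)/dt = (-1.492366250−-1.250676078)/0.026523 = -9.112475
  θ̈ = (θ̇'−θ̇)/dt = (0.350165227−0.146514747)/0.026523 = 7.678260
  sinθ=-0.060871, cosθ=0.998146
  F = (M+m)·ẍ + m·l·cosθ·θ̈ − m·l·sinθ·θ̇² = -13.383492 + 1.147648 − -0.000196 = -12.235648

F_0 = -11.196422 N
F_1 = 11.004570 N
F_2 = -9.471658 N
F_3 = -10.261466 N
F_4 = -12.235648 N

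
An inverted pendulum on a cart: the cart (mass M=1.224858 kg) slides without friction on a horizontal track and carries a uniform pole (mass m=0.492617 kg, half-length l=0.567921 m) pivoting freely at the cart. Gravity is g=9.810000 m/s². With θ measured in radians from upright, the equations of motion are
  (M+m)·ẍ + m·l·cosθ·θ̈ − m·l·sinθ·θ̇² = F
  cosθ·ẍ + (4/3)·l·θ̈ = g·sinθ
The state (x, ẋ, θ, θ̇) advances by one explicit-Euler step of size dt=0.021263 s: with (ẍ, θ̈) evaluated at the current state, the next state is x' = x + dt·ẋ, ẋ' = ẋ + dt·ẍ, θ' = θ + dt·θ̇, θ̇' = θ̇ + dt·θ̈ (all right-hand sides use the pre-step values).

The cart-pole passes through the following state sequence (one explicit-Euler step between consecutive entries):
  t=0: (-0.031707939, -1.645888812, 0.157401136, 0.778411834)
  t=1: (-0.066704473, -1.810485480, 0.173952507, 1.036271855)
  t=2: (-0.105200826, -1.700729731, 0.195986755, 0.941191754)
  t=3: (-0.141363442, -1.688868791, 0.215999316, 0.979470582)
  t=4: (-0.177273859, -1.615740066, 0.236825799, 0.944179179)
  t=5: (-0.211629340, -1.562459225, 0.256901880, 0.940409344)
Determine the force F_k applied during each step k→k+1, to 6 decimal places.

F_0 = -9.970682 N
F_1 = 7.581162 N
F_2 = 1.403793 N
F_3 = 5.395742 N
F_4 = 4.196918 N

step 0→1:
  ẍ = (ẋ'−ẋ)/dt = (-1.810485480−-1.645888812)/0.021263 = -7.740990
  θ̈ = (θ̇'−θ̇)/dt = (1.036271855−0.778411834)/0.021263 = 12.127170
  sinθ=0.156752, cosθ=0.987638
  F = (M+m)·ẍ + m·l·cosθ·θ̈ − m·l·sinθ·θ̇² = -13.294957 + 3.350847 − 0.026572 = -9.970682
step 1→2:
  ẍ = (ẋ'−ẋ)/dt = (-1.700729731−-1.810485480)/0.021263 = 5.161819
  θ̈ = (θ̇'−θ̇)/dt = (0.941191754−1.036271855)/0.021263 = -4.471622
  sinθ=0.173077, cosθ=0.984908
  F = (M+m)·ẍ + m·l·cosθ·θ̈ − m·l·sinθ·θ̇² = 8.865294 + -1.232135 − 0.051998 = 7.581162
step 2→3:
  ẍ = (ẋ'−ẋ)/dt = (-1.688868791−-1.700729731)/0.021263 = 0.557821
  θ̈ = (θ̇'−θ̇)/dt = (0.979470582−0.941191754)/0.021263 = 1.800255
  sinθ=0.194734, cosθ=0.980856
  F = (M+m)·ẍ + m·l·cosθ·θ̈ − m·l·sinθ·θ̇² = 0.958043 + 0.494011 − 0.048261 = 1.403793
step 3→4:
  ẍ = (ẋ'−ẋ)/dt = (-1.615740066−-1.688868791)/0.021263 = 3.439248
  θ̈ = (θ̇'−θ̇)/dt = (0.944179179−0.979470582)/0.021263 = -1.659757
  sinθ=0.214324, cosθ=0.976763
  F = (M+m)·ẍ + m·l·cosθ·θ̈ − m·l·sinθ·θ̇² = 5.906822 + -0.453556 − 0.057524 = 5.395742
step 4→5:
  ẍ = (ẋ'−ẋ)/dt = (-1.562459225−-1.615740066)/0.021263 = 2.505801
  θ̈ = (θ̇'−θ̇)/dt = (0.940409344−0.944179179)/0.021263 = -0.177296
  sinθ=0.234618, cosθ=0.972088
  F = (M+m)·ẍ + m·l·cosθ·θ̈ − m·l·sinθ·θ̇² = 4.303650 + -0.048217 − 0.058515 = 4.196918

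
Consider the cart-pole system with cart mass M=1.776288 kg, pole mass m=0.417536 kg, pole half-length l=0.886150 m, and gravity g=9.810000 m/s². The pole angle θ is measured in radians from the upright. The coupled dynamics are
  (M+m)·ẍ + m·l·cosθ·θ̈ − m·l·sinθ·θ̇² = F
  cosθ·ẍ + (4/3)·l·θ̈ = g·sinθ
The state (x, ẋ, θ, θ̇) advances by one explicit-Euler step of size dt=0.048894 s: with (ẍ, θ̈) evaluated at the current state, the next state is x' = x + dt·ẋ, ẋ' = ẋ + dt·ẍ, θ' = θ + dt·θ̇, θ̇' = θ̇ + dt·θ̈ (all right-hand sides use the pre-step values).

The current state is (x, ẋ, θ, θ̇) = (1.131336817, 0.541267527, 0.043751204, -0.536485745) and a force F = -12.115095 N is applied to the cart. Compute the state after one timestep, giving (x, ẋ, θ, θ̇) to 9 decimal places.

sinθ=0.043737247, cosθ=0.999043069
temp = (F + m·l·θ̇²·sinθ)/(M+m) = (-12.115095 + 0.004657673)/2.193824 = -5.520241062
θ̈ = (g·sinθ − cosθ·temp)/(l·(4/3 − m·cos²θ/(M+m))) = 5.866576886
ẍ = temp − m·l·θ̈·cosθ/(M+m) = -6.508722146
Euler: x'=1.131336817+0.048894·0.541267527=1.157801551, ẋ'=0.541267527+0.048894·-6.508722146=0.223030066
       θ'=0.043751204+0.048894·-0.536485745=0.017520270, θ̇'=-0.536485745+0.048894·5.866576886=-0.249645335

(1.157801551, 0.223030066, 0.017520270, -0.249645335)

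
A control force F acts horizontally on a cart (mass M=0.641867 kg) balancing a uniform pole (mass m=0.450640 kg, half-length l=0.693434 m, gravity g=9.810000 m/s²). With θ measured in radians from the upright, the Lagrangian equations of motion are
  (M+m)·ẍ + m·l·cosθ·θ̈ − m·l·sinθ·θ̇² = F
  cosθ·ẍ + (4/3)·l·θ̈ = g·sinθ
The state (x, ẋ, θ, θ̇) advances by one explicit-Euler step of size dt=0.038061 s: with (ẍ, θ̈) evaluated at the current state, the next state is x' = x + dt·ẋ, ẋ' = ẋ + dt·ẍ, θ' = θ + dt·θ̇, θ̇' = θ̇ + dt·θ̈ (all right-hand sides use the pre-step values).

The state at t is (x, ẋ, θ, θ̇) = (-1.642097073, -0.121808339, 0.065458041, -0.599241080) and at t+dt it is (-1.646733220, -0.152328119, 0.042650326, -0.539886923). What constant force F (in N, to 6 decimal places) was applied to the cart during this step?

F = -0.397116 N

ẍ = (ẋ'−ẋ)/dt = (-0.152328119−-0.121808339)/0.038061 = -0.801865
θ̈ = (θ̇'−θ̇)/dt = (-0.539886923−-0.599241080)/0.038061 = 1.559448
sinθ=0.065411, cosθ=0.997858
F = (M+m)·ẍ + m·l·cosθ·θ̈ − m·l·sinθ·θ̇² = -0.876043 + 0.486267 − 0.007340 = -0.397116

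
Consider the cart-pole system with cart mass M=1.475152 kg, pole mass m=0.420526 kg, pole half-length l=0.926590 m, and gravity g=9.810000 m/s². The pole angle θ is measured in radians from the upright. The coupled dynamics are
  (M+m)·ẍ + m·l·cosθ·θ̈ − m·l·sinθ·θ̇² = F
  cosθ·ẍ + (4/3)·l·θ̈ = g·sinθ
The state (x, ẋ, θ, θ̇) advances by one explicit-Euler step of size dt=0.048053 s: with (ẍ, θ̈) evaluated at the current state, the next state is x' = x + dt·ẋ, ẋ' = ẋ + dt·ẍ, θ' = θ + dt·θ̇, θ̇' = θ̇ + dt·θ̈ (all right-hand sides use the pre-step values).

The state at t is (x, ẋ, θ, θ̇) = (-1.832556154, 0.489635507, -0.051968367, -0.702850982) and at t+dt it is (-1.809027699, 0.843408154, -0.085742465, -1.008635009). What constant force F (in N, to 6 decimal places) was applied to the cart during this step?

F = 11.490022 N

ẍ = (ẋ'−ẋ)/dt = (0.843408154−0.489635507)/0.048053 = 7.362134
θ̈ = (θ̇'−θ̇)/dt = (-1.008635009−-0.702850982)/0.048053 = -6.363474
sinθ=-0.051945, cosθ=0.998650
F = (M+m)·ẍ + m·l·cosθ·θ̈ − m·l·sinθ·θ̇² = 13.956236 + -2.476213 − -0.009999 = 11.490022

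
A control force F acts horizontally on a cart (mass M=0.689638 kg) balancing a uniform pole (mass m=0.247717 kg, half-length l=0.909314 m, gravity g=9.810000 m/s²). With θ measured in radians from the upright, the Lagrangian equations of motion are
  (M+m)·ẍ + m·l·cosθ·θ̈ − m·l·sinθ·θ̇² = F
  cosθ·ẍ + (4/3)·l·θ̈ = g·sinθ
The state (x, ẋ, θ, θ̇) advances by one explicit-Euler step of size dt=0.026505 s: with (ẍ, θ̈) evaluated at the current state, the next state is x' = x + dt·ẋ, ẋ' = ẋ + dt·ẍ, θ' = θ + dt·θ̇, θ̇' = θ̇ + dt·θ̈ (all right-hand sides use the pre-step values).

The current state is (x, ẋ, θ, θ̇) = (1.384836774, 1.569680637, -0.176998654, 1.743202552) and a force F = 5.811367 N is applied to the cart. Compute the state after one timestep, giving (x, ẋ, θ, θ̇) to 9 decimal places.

(1.426441159, 1.779905153, -0.130795070, 1.534757804)

sinθ=-0.176075916, cosθ=0.984376590
temp = (F + m·l·θ̇²·sinθ)/(M+m) = (5.811367 + -0.120521729)/0.937355 = 6.071173964
θ̈ = (g·sinθ − cosθ·temp)/(l·(4/3 − m·cos²θ/(M+m))) = -7.864355720
ẍ = temp − m·l·θ̈·cosθ/(M+m) = 7.931504075
Euler: x'=1.384836774+0.026505·1.569680637=1.426441159, ẋ'=1.569680637+0.026505·7.931504075=1.779905153
       θ'=-0.176998654+0.026505·1.743202552=-0.130795070, θ̇'=1.743202552+0.026505·-7.864355720=1.534757804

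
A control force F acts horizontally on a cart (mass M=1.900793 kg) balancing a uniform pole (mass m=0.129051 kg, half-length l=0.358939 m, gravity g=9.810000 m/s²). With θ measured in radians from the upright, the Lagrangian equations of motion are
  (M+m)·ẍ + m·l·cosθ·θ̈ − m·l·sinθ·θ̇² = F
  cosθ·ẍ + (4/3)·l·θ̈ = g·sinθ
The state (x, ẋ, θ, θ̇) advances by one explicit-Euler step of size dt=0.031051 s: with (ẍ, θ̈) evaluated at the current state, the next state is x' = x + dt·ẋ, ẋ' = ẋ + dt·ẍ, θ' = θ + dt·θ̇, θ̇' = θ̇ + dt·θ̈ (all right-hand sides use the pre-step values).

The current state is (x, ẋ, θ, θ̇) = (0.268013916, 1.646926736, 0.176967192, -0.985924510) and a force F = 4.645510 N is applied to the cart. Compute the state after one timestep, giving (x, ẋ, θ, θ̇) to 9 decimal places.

sinθ=0.176044946, cosθ=0.984382130
temp = (F + m·l·θ̇²·sinθ)/(M+m) = (4.645510 + 0.007926709)/2.029844 = 2.292509527
θ̈ = (g·sinθ − cosθ·temp)/(l·(4/3 − m·cos²θ/(M+m))) = -1.160430555
ẍ = temp − m·l·θ̈·cosθ/(M+m) = 2.318577199
Euler: x'=0.268013916+0.031051·1.646926736=0.319152638, ẋ'=1.646926736+0.031051·2.318577199=1.718920877
       θ'=0.176967192+0.031051·-0.985924510=0.146353250, θ̇'=-0.985924510+0.031051·-1.160430555=-1.021957039

(0.319152638, 1.718920877, 0.146353250, -1.021957039)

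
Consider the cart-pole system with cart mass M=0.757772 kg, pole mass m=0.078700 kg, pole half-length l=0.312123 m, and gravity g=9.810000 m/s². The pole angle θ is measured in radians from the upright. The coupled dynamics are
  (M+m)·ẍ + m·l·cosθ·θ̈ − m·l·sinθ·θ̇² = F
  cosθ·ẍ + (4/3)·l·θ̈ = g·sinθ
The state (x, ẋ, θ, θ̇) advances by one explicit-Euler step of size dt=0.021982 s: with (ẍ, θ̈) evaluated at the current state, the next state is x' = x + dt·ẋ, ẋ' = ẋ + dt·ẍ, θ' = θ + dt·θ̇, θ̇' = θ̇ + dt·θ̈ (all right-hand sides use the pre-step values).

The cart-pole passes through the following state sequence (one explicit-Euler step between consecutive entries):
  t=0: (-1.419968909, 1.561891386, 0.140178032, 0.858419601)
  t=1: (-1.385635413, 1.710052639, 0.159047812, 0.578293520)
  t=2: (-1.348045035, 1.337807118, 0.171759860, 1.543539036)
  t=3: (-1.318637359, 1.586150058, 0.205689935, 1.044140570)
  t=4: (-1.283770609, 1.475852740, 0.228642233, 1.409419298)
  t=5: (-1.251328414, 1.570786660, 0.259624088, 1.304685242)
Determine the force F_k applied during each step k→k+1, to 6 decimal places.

F_0 = 5.325430 N
F_1 = -13.101194 N
F_2 = 8.890241 N
F_3 = -3.802987 N
F_4 = 3.487431 N

step 0→1:
  ẍ = (ẋ'−ẋ)/dt = (1.710052639−1.561891386)/0.021982 = 6.740117
  θ̈ = (θ̇'−θ̇)/dt = (0.578293520−0.858419601)/0.021982 = -12.743430
  sinθ=0.139719, cosθ=0.990191
  F = (M+m)·ẍ + m·l·cosθ·θ̈ − m·l·sinθ·θ̇² = 5.637919 + -0.309960 − 0.002529 = 5.325430
step 1→2:
  ẍ = (ẋ'−ẋ)/dt = (1.337807118−1.710052639)/0.021982 = -16.934106
  θ̈ = (θ̇'−θ̇)/dt = (1.543539036−0.578293520)/0.021982 = 43.910723
  sinθ=0.158378, cosθ=0.987379
  F = (M+m)·ẍ + m·l·cosθ·θ̈ − m·l·sinθ·θ̇² = -14.164906 + 1.065013 − 0.001301 = -13.101194
step 2→3:
  ẍ = (ẋ'−ẋ)/dt = (1.586150058−1.337807118)/0.021982 = 11.297559
  θ̈ = (θ̇'−θ̇)/dt = (1.044140570−1.543539036)/0.021982 = -22.718518
  sinθ=0.170917, cosθ=0.985286
  F = (M+m)·ẍ + m·l·cosθ·θ̈ − m·l·sinθ·θ̇² = 9.450092 + -0.549848 − 0.010003 = 8.890241
step 3→4:
  ẍ = (ẋ'−ẋ)/dt = (1.475852740−1.586150058)/0.021982 = -5.017620
  θ̈ = (θ̇'−θ̇)/dt = (1.409419298−1.044140570)/0.021982 = 16.617174
  sinθ=0.204243, cosθ=0.978920
  F = (M+m)·ẍ + m·l·cosθ·θ̈ − m·l·sinθ·θ̇² = -4.197098 + 0.399581 − 0.005470 = -3.802987
step 4→5:
  ẍ = (ẋ'−ẋ)/dt = (1.570786660−1.475852740)/0.021982 = 4.318712
  θ̈ = (θ̇'−θ̇)/dt = (1.304685242−1.409419298)/0.021982 = -4.764537
  sinθ=0.226655, cosθ=0.973975
  F = (M+m)·ẍ + m·l·cosθ·θ̈ − m·l·sinθ·θ̇² = 3.612481 + -0.113991 − 0.011060 = 3.487431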